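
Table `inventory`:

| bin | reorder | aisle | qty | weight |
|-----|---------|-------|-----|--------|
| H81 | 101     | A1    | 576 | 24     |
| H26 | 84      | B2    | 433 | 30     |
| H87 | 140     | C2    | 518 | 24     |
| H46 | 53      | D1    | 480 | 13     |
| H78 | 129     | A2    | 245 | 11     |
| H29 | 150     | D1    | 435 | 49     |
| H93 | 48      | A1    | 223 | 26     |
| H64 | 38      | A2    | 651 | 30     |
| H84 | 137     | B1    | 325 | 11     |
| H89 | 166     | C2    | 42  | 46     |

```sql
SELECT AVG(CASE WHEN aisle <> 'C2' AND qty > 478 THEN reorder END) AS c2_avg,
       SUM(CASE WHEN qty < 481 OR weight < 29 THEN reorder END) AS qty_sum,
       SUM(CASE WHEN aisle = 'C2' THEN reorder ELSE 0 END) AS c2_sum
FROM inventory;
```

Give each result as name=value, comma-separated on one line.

[c2_avg: aisle <> 'C2' AND qty > 478]
bin=H81: ✓ → 101
bin=H26: ✗
bin=H87: ✗
bin=H46: ✓ → 53
bin=H78: ✗
bin=H29: ✗
bin=H93: ✗
bin=H64: ✓ → 38
bin=H84: ✗
bin=H89: ✗
c2_avg = (101 + 53 + 38) / 3 = 64
—
[qty_sum: qty < 481 OR weight < 29]
bin=H81: ✓ → 101
bin=H26: ✓ → 84
bin=H87: ✓ → 140
bin=H46: ✓ → 53
bin=H78: ✓ → 129
bin=H29: ✓ → 150
bin=H93: ✓ → 48
bin=H64: ✗
bin=H84: ✓ → 137
bin=H89: ✓ → 166
qty_sum = 101 + 84 + 140 + 53 + 129 + 150 + 48 + 137 + 166 = 1008
—
[c2_sum: aisle = 'C2']
bin=H81: ✗
bin=H26: ✗
bin=H87: ✓ → 140
bin=H46: ✗
bin=H78: ✗
bin=H29: ✗
bin=H93: ✗
bin=H64: ✗
bin=H84: ✗
bin=H89: ✓ → 166
c2_sum = 140 + 166 = 306

c2_avg=64, qty_sum=1008, c2_sum=306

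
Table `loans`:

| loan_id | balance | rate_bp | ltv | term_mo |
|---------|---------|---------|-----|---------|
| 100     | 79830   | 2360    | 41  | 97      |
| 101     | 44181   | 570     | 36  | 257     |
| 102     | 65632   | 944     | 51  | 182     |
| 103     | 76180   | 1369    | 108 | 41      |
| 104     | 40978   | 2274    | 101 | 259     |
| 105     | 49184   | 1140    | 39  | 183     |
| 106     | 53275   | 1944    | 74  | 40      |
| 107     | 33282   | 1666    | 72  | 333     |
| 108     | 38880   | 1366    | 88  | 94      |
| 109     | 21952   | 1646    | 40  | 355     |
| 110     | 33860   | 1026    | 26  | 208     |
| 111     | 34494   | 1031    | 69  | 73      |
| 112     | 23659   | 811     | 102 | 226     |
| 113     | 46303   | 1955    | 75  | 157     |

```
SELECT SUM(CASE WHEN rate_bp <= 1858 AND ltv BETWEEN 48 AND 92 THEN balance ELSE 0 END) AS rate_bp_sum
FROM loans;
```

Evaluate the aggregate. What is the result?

loan_id=100: ✗
loan_id=101: ✗
loan_id=102: ✓ → 65632
loan_id=103: ✗
loan_id=104: ✗
loan_id=105: ✗
loan_id=106: ✗
loan_id=107: ✓ → 33282
loan_id=108: ✓ → 38880
loan_id=109: ✗
loan_id=110: ✗
loan_id=111: ✓ → 34494
loan_id=112: ✗
loan_id=113: ✗
rate_bp_sum = 65632 + 33282 + 38880 + 34494 = 172288

172288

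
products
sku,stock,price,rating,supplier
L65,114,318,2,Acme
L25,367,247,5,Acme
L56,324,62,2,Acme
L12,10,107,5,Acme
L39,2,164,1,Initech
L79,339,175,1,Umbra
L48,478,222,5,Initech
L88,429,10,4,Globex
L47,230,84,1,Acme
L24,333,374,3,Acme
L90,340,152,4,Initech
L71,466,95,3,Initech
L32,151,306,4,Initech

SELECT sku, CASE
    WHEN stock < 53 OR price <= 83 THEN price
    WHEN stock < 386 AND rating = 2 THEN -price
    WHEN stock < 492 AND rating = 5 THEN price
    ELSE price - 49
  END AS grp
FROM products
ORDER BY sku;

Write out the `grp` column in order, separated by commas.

sku=L12: stock < 53 OR price <= 83 → 107
sku=L24: ELSE → 325
sku=L25: stock < 492 AND rating = 5 → 247
sku=L32: ELSE → 257
sku=L39: stock < 53 OR price <= 83 → 164
sku=L47: ELSE → 35
sku=L48: stock < 492 AND rating = 5 → 222
sku=L56: stock < 53 OR price <= 83 → 62
sku=L65: stock < 386 AND rating = 2 → -318
sku=L71: ELSE → 46
sku=L79: ELSE → 126
sku=L88: stock < 53 OR price <= 83 → 10
sku=L90: ELSE → 103

107, 325, 247, 257, 164, 35, 222, 62, -318, 46, 126, 10, 103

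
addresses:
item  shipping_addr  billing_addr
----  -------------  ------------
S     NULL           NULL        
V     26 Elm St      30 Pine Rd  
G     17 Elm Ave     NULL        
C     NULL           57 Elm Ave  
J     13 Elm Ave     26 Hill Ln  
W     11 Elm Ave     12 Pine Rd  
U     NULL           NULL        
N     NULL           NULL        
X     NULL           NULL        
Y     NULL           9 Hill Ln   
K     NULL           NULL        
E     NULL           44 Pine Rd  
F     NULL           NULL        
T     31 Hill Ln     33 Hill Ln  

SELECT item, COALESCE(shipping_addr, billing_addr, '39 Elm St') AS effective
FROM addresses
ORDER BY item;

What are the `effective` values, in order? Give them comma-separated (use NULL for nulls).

57 Elm Ave, 44 Pine Rd, 39 Elm St, 17 Elm Ave, 13 Elm Ave, 39 Elm St, 39 Elm St, 39 Elm St, 31 Hill Ln, 39 Elm St, 26 Elm St, 11 Elm Ave, 39 Elm St, 9 Hill Ln

item=C: shipping_addr=NULL, billing_addr=57 Elm Ave → 57 Elm Ave
item=E: shipping_addr=NULL, billing_addr=44 Pine Rd → 44 Pine Rd
item=F: shipping_addr=NULL, billing_addr=NULL, → literal 39 Elm St → 39 Elm St
item=G: shipping_addr=17 Elm Ave → 17 Elm Ave
item=J: shipping_addr=13 Elm Ave → 13 Elm Ave
item=K: shipping_addr=NULL, billing_addr=NULL, → literal 39 Elm St → 39 Elm St
item=N: shipping_addr=NULL, billing_addr=NULL, → literal 39 Elm St → 39 Elm St
item=S: shipping_addr=NULL, billing_addr=NULL, → literal 39 Elm St → 39 Elm St
item=T: shipping_addr=31 Hill Ln → 31 Hill Ln
item=U: shipping_addr=NULL, billing_addr=NULL, → literal 39 Elm St → 39 Elm St
item=V: shipping_addr=26 Elm St → 26 Elm St
item=W: shipping_addr=11 Elm Ave → 11 Elm Ave
item=X: shipping_addr=NULL, billing_addr=NULL, → literal 39 Elm St → 39 Elm St
item=Y: shipping_addr=NULL, billing_addr=9 Hill Ln → 9 Hill Ln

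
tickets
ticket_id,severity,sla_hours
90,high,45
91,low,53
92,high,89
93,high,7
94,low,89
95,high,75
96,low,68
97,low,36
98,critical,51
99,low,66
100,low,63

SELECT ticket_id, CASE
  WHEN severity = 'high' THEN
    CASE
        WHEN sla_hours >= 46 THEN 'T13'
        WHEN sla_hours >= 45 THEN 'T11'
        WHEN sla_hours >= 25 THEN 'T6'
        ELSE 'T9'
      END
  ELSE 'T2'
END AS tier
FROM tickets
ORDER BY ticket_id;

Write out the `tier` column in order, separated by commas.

T11, T2, T13, T9, T2, T13, T2, T2, T2, T2, T2

ticket_id=90: severity='high' → inner[sla_hours >= 45] → T11
ticket_id=91: severity='low' → outer ELSE → T2
ticket_id=92: severity='high' → inner[sla_hours >= 46] → T13
ticket_id=93: severity='high' → inner[ELSE] → T9
ticket_id=94: severity='low' → outer ELSE → T2
ticket_id=95: severity='high' → inner[sla_hours >= 46] → T13
ticket_id=96: severity='low' → outer ELSE → T2
ticket_id=97: severity='low' → outer ELSE → T2
ticket_id=98: severity='critical' → outer ELSE → T2
ticket_id=99: severity='low' → outer ELSE → T2
ticket_id=100: severity='low' → outer ELSE → T2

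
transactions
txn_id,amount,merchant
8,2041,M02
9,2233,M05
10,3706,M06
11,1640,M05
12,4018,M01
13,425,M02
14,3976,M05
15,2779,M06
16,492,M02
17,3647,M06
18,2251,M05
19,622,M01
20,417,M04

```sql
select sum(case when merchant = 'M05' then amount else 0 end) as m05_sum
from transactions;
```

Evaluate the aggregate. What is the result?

10100

txn_id=8: ✗
txn_id=9: ✓ → 2233
txn_id=10: ✗
txn_id=11: ✓ → 1640
txn_id=12: ✗
txn_id=13: ✗
txn_id=14: ✓ → 3976
txn_id=15: ✗
txn_id=16: ✗
txn_id=17: ✗
txn_id=18: ✓ → 2251
txn_id=19: ✗
txn_id=20: ✗
m05_sum = 2233 + 1640 + 3976 + 2251 = 10100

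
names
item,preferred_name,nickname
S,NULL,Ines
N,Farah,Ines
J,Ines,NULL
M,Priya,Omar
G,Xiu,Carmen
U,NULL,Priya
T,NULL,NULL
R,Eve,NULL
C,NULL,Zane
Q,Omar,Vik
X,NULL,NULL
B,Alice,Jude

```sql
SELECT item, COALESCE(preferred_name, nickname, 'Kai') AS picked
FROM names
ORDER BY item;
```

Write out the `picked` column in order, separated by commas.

item=B: preferred_name=Alice → Alice
item=C: preferred_name=NULL, nickname=Zane → Zane
item=G: preferred_name=Xiu → Xiu
item=J: preferred_name=Ines → Ines
item=M: preferred_name=Priya → Priya
item=N: preferred_name=Farah → Farah
item=Q: preferred_name=Omar → Omar
item=R: preferred_name=Eve → Eve
item=S: preferred_name=NULL, nickname=Ines → Ines
item=T: preferred_name=NULL, nickname=NULL, → literal Kai → Kai
item=U: preferred_name=NULL, nickname=Priya → Priya
item=X: preferred_name=NULL, nickname=NULL, → literal Kai → Kai

Alice, Zane, Xiu, Ines, Priya, Farah, Omar, Eve, Ines, Kai, Priya, Kai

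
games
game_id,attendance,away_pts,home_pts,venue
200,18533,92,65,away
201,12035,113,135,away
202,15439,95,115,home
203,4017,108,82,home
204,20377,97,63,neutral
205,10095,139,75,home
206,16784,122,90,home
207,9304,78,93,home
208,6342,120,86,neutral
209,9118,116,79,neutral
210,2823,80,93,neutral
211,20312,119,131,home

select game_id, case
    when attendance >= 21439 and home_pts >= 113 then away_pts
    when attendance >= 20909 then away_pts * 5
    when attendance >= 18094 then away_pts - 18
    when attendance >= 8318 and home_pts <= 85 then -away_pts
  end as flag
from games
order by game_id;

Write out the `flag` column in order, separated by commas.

game_id=200: attendance >= 18094 → 74
game_id=201: (no match → NULL) → NULL
game_id=202: (no match → NULL) → NULL
game_id=203: (no match → NULL) → NULL
game_id=204: attendance >= 18094 → 79
game_id=205: attendance >= 8318 and home_pts <= 85 → -139
game_id=206: (no match → NULL) → NULL
game_id=207: (no match → NULL) → NULL
game_id=208: (no match → NULL) → NULL
game_id=209: attendance >= 8318 and home_pts <= 85 → -116
game_id=210: (no match → NULL) → NULL
game_id=211: attendance >= 18094 → 101

74, NULL, NULL, NULL, 79, -139, NULL, NULL, NULL, -116, NULL, 101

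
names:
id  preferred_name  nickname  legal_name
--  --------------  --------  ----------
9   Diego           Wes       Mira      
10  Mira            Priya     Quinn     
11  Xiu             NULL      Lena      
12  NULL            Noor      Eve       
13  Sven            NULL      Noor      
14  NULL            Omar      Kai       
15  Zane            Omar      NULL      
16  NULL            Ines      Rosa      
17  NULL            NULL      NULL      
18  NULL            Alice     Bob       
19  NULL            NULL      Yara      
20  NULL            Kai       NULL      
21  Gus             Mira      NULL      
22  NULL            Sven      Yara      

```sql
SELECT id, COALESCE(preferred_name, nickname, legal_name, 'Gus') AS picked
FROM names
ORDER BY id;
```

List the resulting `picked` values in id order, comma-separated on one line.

id=9: preferred_name=Diego → Diego
id=10: preferred_name=Mira → Mira
id=11: preferred_name=Xiu → Xiu
id=12: preferred_name=NULL, nickname=Noor → Noor
id=13: preferred_name=Sven → Sven
id=14: preferred_name=NULL, nickname=Omar → Omar
id=15: preferred_name=Zane → Zane
id=16: preferred_name=NULL, nickname=Ines → Ines
id=17: preferred_name=NULL, nickname=NULL, legal_name=NULL, → literal Gus → Gus
id=18: preferred_name=NULL, nickname=Alice → Alice
id=19: preferred_name=NULL, nickname=NULL, legal_name=Yara → Yara
id=20: preferred_name=NULL, nickname=Kai → Kai
id=21: preferred_name=Gus → Gus
id=22: preferred_name=NULL, nickname=Sven → Sven

Diego, Mira, Xiu, Noor, Sven, Omar, Zane, Ines, Gus, Alice, Yara, Kai, Gus, Sven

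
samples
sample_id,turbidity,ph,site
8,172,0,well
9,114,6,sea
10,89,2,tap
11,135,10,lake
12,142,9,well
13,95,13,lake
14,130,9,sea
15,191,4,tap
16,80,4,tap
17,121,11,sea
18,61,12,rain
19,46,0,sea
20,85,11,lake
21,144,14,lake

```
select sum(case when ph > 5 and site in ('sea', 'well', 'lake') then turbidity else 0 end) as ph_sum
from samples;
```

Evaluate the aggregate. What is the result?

966

sample_id=8: ✗
sample_id=9: ✓ → 114
sample_id=10: ✗
sample_id=11: ✓ → 135
sample_id=12: ✓ → 142
sample_id=13: ✓ → 95
sample_id=14: ✓ → 130
sample_id=15: ✗
sample_id=16: ✗
sample_id=17: ✓ → 121
sample_id=18: ✗
sample_id=19: ✗
sample_id=20: ✓ → 85
sample_id=21: ✓ → 144
ph_sum = 114 + 135 + 142 + 95 + 130 + 121 + 85 + 144 = 966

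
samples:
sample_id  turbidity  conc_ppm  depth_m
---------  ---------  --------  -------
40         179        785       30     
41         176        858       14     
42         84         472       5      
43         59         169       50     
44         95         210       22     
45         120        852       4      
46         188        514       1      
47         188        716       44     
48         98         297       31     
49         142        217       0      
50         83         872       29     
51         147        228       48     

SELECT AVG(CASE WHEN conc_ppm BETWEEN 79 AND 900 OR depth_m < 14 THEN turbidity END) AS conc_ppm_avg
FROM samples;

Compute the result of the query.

129.9166666667

sample_id=40: ✓ → 179
sample_id=41: ✓ → 176
sample_id=42: ✓ → 84
sample_id=43: ✓ → 59
sample_id=44: ✓ → 95
sample_id=45: ✓ → 120
sample_id=46: ✓ → 188
sample_id=47: ✓ → 188
sample_id=48: ✓ → 98
sample_id=49: ✓ → 142
sample_id=50: ✓ → 83
sample_id=51: ✓ → 147
conc_ppm_avg = (179 + 176 + 84 + 59 + 95 + 120 + 188 + 188 + 98 + 142 + 83 + 147) / 12 = 129.9166666667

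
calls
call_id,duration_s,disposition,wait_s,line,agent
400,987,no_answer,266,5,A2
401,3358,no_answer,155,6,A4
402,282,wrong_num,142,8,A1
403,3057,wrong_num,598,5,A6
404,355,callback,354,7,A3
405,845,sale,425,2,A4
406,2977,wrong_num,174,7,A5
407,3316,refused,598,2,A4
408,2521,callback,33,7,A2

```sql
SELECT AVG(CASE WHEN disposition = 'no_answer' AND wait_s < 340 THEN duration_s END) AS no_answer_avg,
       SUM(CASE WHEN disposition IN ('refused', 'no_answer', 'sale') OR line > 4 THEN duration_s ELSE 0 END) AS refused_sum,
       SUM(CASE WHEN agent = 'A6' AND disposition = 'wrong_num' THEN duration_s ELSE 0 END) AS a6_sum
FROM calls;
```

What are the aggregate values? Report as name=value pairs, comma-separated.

no_answer_avg=2172.5, refused_sum=17698, a6_sum=3057

[no_answer_avg: disposition = 'no_answer' AND wait_s < 340]
call_id=400: ✓ → 987
call_id=401: ✓ → 3358
call_id=402: ✗
call_id=403: ✗
call_id=404: ✗
call_id=405: ✗
call_id=406: ✗
call_id=407: ✗
call_id=408: ✗
no_answer_avg = (987 + 3358) / 2 = 2172.5
—
[refused_sum: disposition IN ('refused', 'no_answer', 'sale') OR line > 4]
call_id=400: ✓ → 987
call_id=401: ✓ → 3358
call_id=402: ✓ → 282
call_id=403: ✓ → 3057
call_id=404: ✓ → 355
call_id=405: ✓ → 845
call_id=406: ✓ → 2977
call_id=407: ✓ → 3316
call_id=408: ✓ → 2521
refused_sum = 987 + 3358 + 282 + 3057 + 355 + 845 + 2977 + 3316 + 2521 = 17698
—
[a6_sum: agent = 'A6' AND disposition = 'wrong_num']
call_id=400: ✗
call_id=401: ✗
call_id=402: ✗
call_id=403: ✓ → 3057
call_id=404: ✗
call_id=405: ✗
call_id=406: ✗
call_id=407: ✗
call_id=408: ✗
a6_sum = 3057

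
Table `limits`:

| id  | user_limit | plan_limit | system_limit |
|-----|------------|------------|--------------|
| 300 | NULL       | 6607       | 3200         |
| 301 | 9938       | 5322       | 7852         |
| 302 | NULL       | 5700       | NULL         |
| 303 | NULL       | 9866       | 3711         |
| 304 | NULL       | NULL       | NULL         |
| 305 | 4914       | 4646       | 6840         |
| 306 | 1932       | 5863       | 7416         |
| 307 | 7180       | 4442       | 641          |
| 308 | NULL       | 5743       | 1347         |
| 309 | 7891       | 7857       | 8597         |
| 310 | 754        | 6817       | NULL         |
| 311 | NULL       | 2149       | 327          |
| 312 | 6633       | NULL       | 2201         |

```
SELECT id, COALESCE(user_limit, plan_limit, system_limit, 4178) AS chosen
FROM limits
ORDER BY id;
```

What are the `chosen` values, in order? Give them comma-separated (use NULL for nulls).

6607, 9938, 5700, 9866, 4178, 4914, 1932, 7180, 5743, 7891, 754, 2149, 6633

id=300: user_limit=NULL, plan_limit=6607 → 6607
id=301: user_limit=9938 → 9938
id=302: user_limit=NULL, plan_limit=5700 → 5700
id=303: user_limit=NULL, plan_limit=9866 → 9866
id=304: user_limit=NULL, plan_limit=NULL, system_limit=NULL, → literal 4178 → 4178
id=305: user_limit=4914 → 4914
id=306: user_limit=1932 → 1932
id=307: user_limit=7180 → 7180
id=308: user_limit=NULL, plan_limit=5743 → 5743
id=309: user_limit=7891 → 7891
id=310: user_limit=754 → 754
id=311: user_limit=NULL, plan_limit=2149 → 2149
id=312: user_limit=6633 → 6633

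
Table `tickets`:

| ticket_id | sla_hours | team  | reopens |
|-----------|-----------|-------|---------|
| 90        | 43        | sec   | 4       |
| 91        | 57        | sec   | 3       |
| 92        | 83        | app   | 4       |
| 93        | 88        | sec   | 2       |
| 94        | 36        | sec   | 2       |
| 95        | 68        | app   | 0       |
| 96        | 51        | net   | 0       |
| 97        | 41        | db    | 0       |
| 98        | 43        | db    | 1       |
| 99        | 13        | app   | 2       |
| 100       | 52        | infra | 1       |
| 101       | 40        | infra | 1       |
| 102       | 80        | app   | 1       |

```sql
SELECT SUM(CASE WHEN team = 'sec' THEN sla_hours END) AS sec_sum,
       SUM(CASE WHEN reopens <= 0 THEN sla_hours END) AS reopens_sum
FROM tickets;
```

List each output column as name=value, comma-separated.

sec_sum=224, reopens_sum=160

[sec_sum: team = 'sec']
ticket_id=90: ✓ → 43
ticket_id=91: ✓ → 57
ticket_id=92: ✗
ticket_id=93: ✓ → 88
ticket_id=94: ✓ → 36
ticket_id=95: ✗
ticket_id=96: ✗
ticket_id=97: ✗
ticket_id=98: ✗
ticket_id=99: ✗
ticket_id=100: ✗
ticket_id=101: ✗
ticket_id=102: ✗
sec_sum = 43 + 57 + 88 + 36 = 224
—
[reopens_sum: reopens <= 0]
ticket_id=90: ✗
ticket_id=91: ✗
ticket_id=92: ✗
ticket_id=93: ✗
ticket_id=94: ✗
ticket_id=95: ✓ → 68
ticket_id=96: ✓ → 51
ticket_id=97: ✓ → 41
ticket_id=98: ✗
ticket_id=99: ✗
ticket_id=100: ✗
ticket_id=101: ✗
ticket_id=102: ✗
reopens_sum = 68 + 51 + 41 = 160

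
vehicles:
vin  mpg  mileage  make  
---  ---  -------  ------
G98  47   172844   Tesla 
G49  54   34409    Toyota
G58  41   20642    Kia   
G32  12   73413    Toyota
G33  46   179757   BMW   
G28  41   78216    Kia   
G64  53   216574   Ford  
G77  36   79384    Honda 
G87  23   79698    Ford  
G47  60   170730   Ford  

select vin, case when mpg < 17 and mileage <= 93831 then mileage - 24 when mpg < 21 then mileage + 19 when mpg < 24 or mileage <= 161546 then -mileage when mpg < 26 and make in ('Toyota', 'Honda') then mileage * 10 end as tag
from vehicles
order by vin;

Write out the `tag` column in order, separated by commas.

vin=G28: mpg < 24 or mileage <= 161546 → -78216
vin=G32: mpg < 17 and mileage <= 93831 → 73389
vin=G33: (no match → NULL) → NULL
vin=G47: (no match → NULL) → NULL
vin=G49: mpg < 24 or mileage <= 161546 → -34409
vin=G58: mpg < 24 or mileage <= 161546 → -20642
vin=G64: (no match → NULL) → NULL
vin=G77: mpg < 24 or mileage <= 161546 → -79384
vin=G87: mpg < 24 or mileage <= 161546 → -79698
vin=G98: (no match → NULL) → NULL

-78216, 73389, NULL, NULL, -34409, -20642, NULL, -79384, -79698, NULL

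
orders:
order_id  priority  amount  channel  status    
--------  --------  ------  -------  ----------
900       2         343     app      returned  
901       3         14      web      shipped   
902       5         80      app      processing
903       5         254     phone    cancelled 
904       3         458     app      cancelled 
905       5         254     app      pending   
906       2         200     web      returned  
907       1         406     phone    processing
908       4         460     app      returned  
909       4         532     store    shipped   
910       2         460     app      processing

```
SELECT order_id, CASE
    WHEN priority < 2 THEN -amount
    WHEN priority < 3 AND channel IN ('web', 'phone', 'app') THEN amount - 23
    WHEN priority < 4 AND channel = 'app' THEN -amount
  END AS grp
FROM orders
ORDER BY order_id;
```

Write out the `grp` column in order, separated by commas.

320, NULL, NULL, NULL, -458, NULL, 177, -406, NULL, NULL, 437

order_id=900: priority < 3 AND channel IN ('web', 'phone', 'app') → 320
order_id=901: (no match → NULL) → NULL
order_id=902: (no match → NULL) → NULL
order_id=903: (no match → NULL) → NULL
order_id=904: priority < 4 AND channel = 'app' → -458
order_id=905: (no match → NULL) → NULL
order_id=906: priority < 3 AND channel IN ('web', 'phone', 'app') → 177
order_id=907: priority < 2 → -406
order_id=908: (no match → NULL) → NULL
order_id=909: (no match → NULL) → NULL
order_id=910: priority < 3 AND channel IN ('web', 'phone', 'app') → 437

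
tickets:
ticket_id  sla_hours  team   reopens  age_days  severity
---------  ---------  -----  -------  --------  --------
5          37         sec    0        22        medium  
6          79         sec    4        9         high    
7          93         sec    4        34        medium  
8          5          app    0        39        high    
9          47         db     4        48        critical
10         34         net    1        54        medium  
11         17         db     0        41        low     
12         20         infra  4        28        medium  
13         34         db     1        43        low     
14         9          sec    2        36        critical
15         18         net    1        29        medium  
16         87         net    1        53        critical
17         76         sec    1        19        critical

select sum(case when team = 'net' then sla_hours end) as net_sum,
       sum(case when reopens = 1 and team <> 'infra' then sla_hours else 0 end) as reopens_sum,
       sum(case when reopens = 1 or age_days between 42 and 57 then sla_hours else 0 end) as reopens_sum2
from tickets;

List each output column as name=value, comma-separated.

[net_sum: team = 'net']
ticket_id=5: ✗
ticket_id=6: ✗
ticket_id=7: ✗
ticket_id=8: ✗
ticket_id=9: ✗
ticket_id=10: ✓ → 34
ticket_id=11: ✗
ticket_id=12: ✗
ticket_id=13: ✗
ticket_id=14: ✗
ticket_id=15: ✓ → 18
ticket_id=16: ✓ → 87
ticket_id=17: ✗
net_sum = 34 + 18 + 87 = 139
—
[reopens_sum: reopens = 1 and team <> 'infra']
ticket_id=5: ✗
ticket_id=6: ✗
ticket_id=7: ✗
ticket_id=8: ✗
ticket_id=9: ✗
ticket_id=10: ✓ → 34
ticket_id=11: ✗
ticket_id=12: ✗
ticket_id=13: ✓ → 34
ticket_id=14: ✗
ticket_id=15: ✓ → 18
ticket_id=16: ✓ → 87
ticket_id=17: ✓ → 76
reopens_sum = 34 + 34 + 18 + 87 + 76 = 249
—
[reopens_sum2: reopens = 1 or age_days between 42 and 57]
ticket_id=5: ✗
ticket_id=6: ✗
ticket_id=7: ✗
ticket_id=8: ✗
ticket_id=9: ✓ → 47
ticket_id=10: ✓ → 34
ticket_id=11: ✗
ticket_id=12: ✗
ticket_id=13: ✓ → 34
ticket_id=14: ✗
ticket_id=15: ✓ → 18
ticket_id=16: ✓ → 87
ticket_id=17: ✓ → 76
reopens_sum2 = 47 + 34 + 34 + 18 + 87 + 76 = 296

net_sum=139, reopens_sum=249, reopens_sum2=296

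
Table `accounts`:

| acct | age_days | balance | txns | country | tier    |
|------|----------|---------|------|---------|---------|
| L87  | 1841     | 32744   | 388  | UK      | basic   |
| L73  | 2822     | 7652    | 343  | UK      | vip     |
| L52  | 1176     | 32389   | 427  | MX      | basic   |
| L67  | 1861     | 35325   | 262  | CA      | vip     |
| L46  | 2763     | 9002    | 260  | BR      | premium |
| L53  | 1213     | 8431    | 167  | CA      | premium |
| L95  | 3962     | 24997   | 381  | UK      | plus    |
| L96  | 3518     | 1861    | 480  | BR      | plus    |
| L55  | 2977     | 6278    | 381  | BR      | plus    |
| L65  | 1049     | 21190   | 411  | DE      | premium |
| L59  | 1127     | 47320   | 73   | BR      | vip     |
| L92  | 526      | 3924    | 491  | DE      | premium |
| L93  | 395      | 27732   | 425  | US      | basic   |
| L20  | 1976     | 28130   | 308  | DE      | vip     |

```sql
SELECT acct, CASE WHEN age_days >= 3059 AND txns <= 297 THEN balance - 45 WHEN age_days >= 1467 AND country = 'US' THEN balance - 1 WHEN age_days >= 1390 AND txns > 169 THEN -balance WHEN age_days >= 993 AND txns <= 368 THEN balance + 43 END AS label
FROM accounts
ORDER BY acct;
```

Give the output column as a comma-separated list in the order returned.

-28130, -9002, NULL, 8474, -6278, 47363, NULL, -35325, -7652, -32744, NULL, NULL, -24997, -1861

acct=L20: age_days >= 1390 AND txns > 169 → -28130
acct=L46: age_days >= 1390 AND txns > 169 → -9002
acct=L52: (no match → NULL) → NULL
acct=L53: age_days >= 993 AND txns <= 368 → 8474
acct=L55: age_days >= 1390 AND txns > 169 → -6278
acct=L59: age_days >= 993 AND txns <= 368 → 47363
acct=L65: (no match → NULL) → NULL
acct=L67: age_days >= 1390 AND txns > 169 → -35325
acct=L73: age_days >= 1390 AND txns > 169 → -7652
acct=L87: age_days >= 1390 AND txns > 169 → -32744
acct=L92: (no match → NULL) → NULL
acct=L93: (no match → NULL) → NULL
acct=L95: age_days >= 1390 AND txns > 169 → -24997
acct=L96: age_days >= 1390 AND txns > 169 → -1861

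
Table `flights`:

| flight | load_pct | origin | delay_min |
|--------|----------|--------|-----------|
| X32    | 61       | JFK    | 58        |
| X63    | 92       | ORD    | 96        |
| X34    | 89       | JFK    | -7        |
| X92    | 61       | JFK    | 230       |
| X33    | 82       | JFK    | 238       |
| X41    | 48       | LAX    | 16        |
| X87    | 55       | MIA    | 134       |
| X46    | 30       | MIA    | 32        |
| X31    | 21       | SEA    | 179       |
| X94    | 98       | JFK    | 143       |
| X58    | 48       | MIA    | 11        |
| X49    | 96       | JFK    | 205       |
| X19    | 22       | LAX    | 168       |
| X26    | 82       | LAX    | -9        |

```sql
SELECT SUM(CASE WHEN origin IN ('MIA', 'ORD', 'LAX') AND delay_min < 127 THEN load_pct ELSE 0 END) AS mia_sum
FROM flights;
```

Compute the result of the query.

300

flight=X32: ✗
flight=X63: ✓ → 92
flight=X34: ✗
flight=X92: ✗
flight=X33: ✗
flight=X41: ✓ → 48
flight=X87: ✗
flight=X46: ✓ → 30
flight=X31: ✗
flight=X94: ✗
flight=X58: ✓ → 48
flight=X49: ✗
flight=X19: ✗
flight=X26: ✓ → 82
mia_sum = 92 + 48 + 30 + 48 + 82 = 300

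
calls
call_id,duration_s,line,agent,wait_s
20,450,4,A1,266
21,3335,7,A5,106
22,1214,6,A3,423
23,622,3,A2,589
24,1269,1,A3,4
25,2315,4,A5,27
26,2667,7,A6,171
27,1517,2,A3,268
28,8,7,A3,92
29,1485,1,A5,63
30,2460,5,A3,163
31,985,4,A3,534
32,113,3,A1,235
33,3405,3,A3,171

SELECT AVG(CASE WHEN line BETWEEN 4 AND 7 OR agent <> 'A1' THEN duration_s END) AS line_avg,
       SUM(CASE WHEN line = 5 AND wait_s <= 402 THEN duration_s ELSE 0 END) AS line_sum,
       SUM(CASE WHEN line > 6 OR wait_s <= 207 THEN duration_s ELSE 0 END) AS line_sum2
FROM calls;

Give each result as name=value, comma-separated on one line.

[line_avg: line BETWEEN 4 AND 7 OR agent <> 'A1']
call_id=20: ✓ → 450
call_id=21: ✓ → 3335
call_id=22: ✓ → 1214
call_id=23: ✓ → 622
call_id=24: ✓ → 1269
call_id=25: ✓ → 2315
call_id=26: ✓ → 2667
call_id=27: ✓ → 1517
call_id=28: ✓ → 8
call_id=29: ✓ → 1485
call_id=30: ✓ → 2460
call_id=31: ✓ → 985
call_id=32: ✗
call_id=33: ✓ → 3405
line_avg = (450 + 3335 + 1214 + 622 + 1269 + 2315 + 2667 + 1517 + 8 + 1485 + 2460 + 985 + 3405) / 13 = 1671.6923076923
—
[line_sum: line = 5 AND wait_s <= 402]
call_id=20: ✗
call_id=21: ✗
call_id=22: ✗
call_id=23: ✗
call_id=24: ✗
call_id=25: ✗
call_id=26: ✗
call_id=27: ✗
call_id=28: ✗
call_id=29: ✗
call_id=30: ✓ → 2460
call_id=31: ✗
call_id=32: ✗
call_id=33: ✗
line_sum = 2460
—
[line_sum2: line > 6 OR wait_s <= 207]
call_id=20: ✗
call_id=21: ✓ → 3335
call_id=22: ✗
call_id=23: ✗
call_id=24: ✓ → 1269
call_id=25: ✓ → 2315
call_id=26: ✓ → 2667
call_id=27: ✗
call_id=28: ✓ → 8
call_id=29: ✓ → 1485
call_id=30: ✓ → 2460
call_id=31: ✗
call_id=32: ✗
call_id=33: ✓ → 3405
line_sum2 = 3335 + 1269 + 2315 + 2667 + 8 + 1485 + 2460 + 3405 = 16944

line_avg=1671.6923076923, line_sum=2460, line_sum2=16944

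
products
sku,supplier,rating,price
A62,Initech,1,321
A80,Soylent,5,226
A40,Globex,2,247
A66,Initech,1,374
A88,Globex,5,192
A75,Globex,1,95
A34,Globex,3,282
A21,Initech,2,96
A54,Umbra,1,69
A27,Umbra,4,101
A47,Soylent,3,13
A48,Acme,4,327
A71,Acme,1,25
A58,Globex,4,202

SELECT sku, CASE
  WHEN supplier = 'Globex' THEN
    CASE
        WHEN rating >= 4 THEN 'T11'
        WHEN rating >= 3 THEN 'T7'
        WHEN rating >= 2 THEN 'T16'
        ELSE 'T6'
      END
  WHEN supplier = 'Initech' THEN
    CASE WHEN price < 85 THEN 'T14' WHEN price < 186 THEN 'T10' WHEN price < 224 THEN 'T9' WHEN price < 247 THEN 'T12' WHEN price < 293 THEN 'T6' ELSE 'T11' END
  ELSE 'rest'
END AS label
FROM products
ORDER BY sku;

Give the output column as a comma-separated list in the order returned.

T10, rest, T7, T16, rest, rest, rest, T11, T11, T11, rest, T6, rest, T11

sku=A21: supplier='Initech' → inner[price < 186] → T10
sku=A27: supplier='Umbra' → outer ELSE → rest
sku=A34: supplier='Globex' → inner[rating >= 3] → T7
sku=A40: supplier='Globex' → inner[rating >= 2] → T16
sku=A47: supplier='Soylent' → outer ELSE → rest
sku=A48: supplier='Acme' → outer ELSE → rest
sku=A54: supplier='Umbra' → outer ELSE → rest
sku=A58: supplier='Globex' → inner[rating >= 4] → T11
sku=A62: supplier='Initech' → inner[ELSE] → T11
sku=A66: supplier='Initech' → inner[ELSE] → T11
sku=A71: supplier='Acme' → outer ELSE → rest
sku=A75: supplier='Globex' → inner[ELSE] → T6
sku=A80: supplier='Soylent' → outer ELSE → rest
sku=A88: supplier='Globex' → inner[rating >= 4] → T11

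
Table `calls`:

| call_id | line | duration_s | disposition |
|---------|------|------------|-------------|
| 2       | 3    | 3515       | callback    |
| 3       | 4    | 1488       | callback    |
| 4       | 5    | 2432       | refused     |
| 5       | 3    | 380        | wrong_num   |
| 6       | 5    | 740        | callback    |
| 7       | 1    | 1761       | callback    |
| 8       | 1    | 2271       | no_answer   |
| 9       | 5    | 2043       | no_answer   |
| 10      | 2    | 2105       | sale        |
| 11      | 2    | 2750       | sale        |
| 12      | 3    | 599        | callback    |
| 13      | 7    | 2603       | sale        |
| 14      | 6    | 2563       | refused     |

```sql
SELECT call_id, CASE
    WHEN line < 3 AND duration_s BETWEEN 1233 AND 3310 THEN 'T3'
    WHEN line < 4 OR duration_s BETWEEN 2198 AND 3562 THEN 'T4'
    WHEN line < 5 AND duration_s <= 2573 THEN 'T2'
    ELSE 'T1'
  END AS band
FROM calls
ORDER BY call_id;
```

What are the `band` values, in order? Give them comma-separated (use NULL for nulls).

call_id=2: line < 4 OR duration_s BETWEEN 2198 AND 3562 → T4
call_id=3: line < 5 AND duration_s <= 2573 → T2
call_id=4: line < 4 OR duration_s BETWEEN 2198 AND 3562 → T4
call_id=5: line < 4 OR duration_s BETWEEN 2198 AND 3562 → T4
call_id=6: ELSE → T1
call_id=7: line < 3 AND duration_s BETWEEN 1233 AND 3310 → T3
call_id=8: line < 3 AND duration_s BETWEEN 1233 AND 3310 → T3
call_id=9: ELSE → T1
call_id=10: line < 3 AND duration_s BETWEEN 1233 AND 3310 → T3
call_id=11: line < 3 AND duration_s BETWEEN 1233 AND 3310 → T3
call_id=12: line < 4 OR duration_s BETWEEN 2198 AND 3562 → T4
call_id=13: line < 4 OR duration_s BETWEEN 2198 AND 3562 → T4
call_id=14: line < 4 OR duration_s BETWEEN 2198 AND 3562 → T4

T4, T2, T4, T4, T1, T3, T3, T1, T3, T3, T4, T4, T4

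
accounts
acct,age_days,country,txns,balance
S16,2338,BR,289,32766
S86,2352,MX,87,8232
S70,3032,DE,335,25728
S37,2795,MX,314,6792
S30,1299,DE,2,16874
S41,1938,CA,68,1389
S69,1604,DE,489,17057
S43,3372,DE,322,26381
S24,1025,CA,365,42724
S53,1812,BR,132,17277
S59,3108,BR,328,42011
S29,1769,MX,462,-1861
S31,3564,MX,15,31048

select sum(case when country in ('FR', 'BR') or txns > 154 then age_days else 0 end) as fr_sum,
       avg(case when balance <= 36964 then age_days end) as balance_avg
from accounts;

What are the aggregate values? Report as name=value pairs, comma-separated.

[fr_sum: country in ('FR', 'BR') or txns > 154]
acct=S16: ✓ → 2338
acct=S86: ✗
acct=S70: ✓ → 3032
acct=S37: ✓ → 2795
acct=S30: ✗
acct=S41: ✗
acct=S69: ✓ → 1604
acct=S43: ✓ → 3372
acct=S24: ✓ → 1025
acct=S53: ✓ → 1812
acct=S59: ✓ → 3108
acct=S29: ✓ → 1769
acct=S31: ✗
fr_sum = 2338 + 3032 + 2795 + 1604 + 3372 + 1025 + 1812 + 3108 + 1769 = 20855
—
[balance_avg: balance <= 36964]
acct=S16: ✓ → 2338
acct=S86: ✓ → 2352
acct=S70: ✓ → 3032
acct=S37: ✓ → 2795
acct=S30: ✓ → 1299
acct=S41: ✓ → 1938
acct=S69: ✓ → 1604
acct=S43: ✓ → 3372
acct=S24: ✗
acct=S53: ✓ → 1812
acct=S59: ✗
acct=S29: ✓ → 1769
acct=S31: ✓ → 3564
balance_avg = (2338 + 2352 + 3032 + 2795 + 1299 + 1938 + 1604 + 3372 + 1812 + 1769 + 3564) / 11 = 2352.2727272727

fr_sum=20855, balance_avg=2352.2727272727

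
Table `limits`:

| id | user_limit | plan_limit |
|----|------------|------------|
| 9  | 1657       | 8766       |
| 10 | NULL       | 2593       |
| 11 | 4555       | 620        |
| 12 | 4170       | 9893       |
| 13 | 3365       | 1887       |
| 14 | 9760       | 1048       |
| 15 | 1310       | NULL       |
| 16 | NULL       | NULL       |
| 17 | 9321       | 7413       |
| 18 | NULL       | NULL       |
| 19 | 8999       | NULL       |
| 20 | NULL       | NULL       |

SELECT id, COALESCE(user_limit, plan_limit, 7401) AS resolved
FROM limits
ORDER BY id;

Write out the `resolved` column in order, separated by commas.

id=9: user_limit=1657 → 1657
id=10: user_limit=NULL, plan_limit=2593 → 2593
id=11: user_limit=4555 → 4555
id=12: user_limit=4170 → 4170
id=13: user_limit=3365 → 3365
id=14: user_limit=9760 → 9760
id=15: user_limit=1310 → 1310
id=16: user_limit=NULL, plan_limit=NULL, → literal 7401 → 7401
id=17: user_limit=9321 → 9321
id=18: user_limit=NULL, plan_limit=NULL, → literal 7401 → 7401
id=19: user_limit=8999 → 8999
id=20: user_limit=NULL, plan_limit=NULL, → literal 7401 → 7401

1657, 2593, 4555, 4170, 3365, 9760, 1310, 7401, 9321, 7401, 8999, 7401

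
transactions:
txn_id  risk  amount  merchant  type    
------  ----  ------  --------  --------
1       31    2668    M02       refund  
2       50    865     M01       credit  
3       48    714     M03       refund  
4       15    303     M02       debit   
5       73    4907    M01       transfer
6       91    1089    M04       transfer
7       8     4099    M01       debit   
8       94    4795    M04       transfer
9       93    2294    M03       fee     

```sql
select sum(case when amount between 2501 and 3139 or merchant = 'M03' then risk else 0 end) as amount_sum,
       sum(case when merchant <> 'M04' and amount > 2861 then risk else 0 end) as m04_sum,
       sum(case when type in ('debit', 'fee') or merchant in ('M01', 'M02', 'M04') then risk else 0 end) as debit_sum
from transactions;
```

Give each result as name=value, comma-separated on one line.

[amount_sum: amount between 2501 and 3139 or merchant = 'M03']
txn_id=1: ✓ → 31
txn_id=2: ✗
txn_id=3: ✓ → 48
txn_id=4: ✗
txn_id=5: ✗
txn_id=6: ✗
txn_id=7: ✗
txn_id=8: ✗
txn_id=9: ✓ → 93
amount_sum = 31 + 48 + 93 = 172
—
[m04_sum: merchant <> 'M04' and amount > 2861]
txn_id=1: ✗
txn_id=2: ✗
txn_id=3: ✗
txn_id=4: ✗
txn_id=5: ✓ → 73
txn_id=6: ✗
txn_id=7: ✓ → 8
txn_id=8: ✗
txn_id=9: ✗
m04_sum = 73 + 8 = 81
—
[debit_sum: type in ('debit', 'fee') or merchant in ('M01', 'M02', 'M04')]
txn_id=1: ✓ → 31
txn_id=2: ✓ → 50
txn_id=3: ✗
txn_id=4: ✓ → 15
txn_id=5: ✓ → 73
txn_id=6: ✓ → 91
txn_id=7: ✓ → 8
txn_id=8: ✓ → 94
txn_id=9: ✓ → 93
debit_sum = 31 + 50 + 15 + 73 + 91 + 8 + 94 + 93 = 455

amount_sum=172, m04_sum=81, debit_sum=455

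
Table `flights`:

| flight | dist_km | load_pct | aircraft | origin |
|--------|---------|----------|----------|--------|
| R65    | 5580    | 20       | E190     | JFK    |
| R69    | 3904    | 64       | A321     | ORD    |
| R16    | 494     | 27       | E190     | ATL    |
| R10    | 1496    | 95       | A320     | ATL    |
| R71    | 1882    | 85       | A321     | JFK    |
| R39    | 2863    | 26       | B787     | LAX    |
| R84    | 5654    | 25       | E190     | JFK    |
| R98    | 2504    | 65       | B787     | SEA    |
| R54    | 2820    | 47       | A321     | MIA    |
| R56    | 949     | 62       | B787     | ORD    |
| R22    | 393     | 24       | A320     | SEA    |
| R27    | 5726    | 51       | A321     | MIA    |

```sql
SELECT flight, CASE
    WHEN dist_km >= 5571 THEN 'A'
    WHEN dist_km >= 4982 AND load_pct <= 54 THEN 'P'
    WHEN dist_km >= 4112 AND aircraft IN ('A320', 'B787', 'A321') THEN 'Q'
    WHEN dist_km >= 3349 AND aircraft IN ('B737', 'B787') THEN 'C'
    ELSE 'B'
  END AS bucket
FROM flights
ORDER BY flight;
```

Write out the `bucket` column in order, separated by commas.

B, B, B, A, B, B, B, A, B, B, A, B

flight=R10: ELSE → B
flight=R16: ELSE → B
flight=R22: ELSE → B
flight=R27: dist_km >= 5571 → A
flight=R39: ELSE → B
flight=R54: ELSE → B
flight=R56: ELSE → B
flight=R65: dist_km >= 5571 → A
flight=R69: ELSE → B
flight=R71: ELSE → B
flight=R84: dist_km >= 5571 → A
flight=R98: ELSE → B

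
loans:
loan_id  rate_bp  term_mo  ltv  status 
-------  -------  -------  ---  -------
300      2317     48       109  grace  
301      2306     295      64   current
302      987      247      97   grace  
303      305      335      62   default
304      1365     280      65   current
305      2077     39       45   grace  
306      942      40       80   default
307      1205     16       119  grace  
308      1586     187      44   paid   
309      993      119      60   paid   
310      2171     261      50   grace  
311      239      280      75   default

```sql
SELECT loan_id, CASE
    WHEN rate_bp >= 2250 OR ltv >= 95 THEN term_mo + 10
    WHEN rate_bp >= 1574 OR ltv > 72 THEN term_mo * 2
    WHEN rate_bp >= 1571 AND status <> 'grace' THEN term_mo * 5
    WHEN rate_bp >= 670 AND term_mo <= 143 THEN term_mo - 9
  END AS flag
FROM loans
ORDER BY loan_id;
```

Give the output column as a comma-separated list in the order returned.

loan_id=300: rate_bp >= 2250 OR ltv >= 95 → 58
loan_id=301: rate_bp >= 2250 OR ltv >= 95 → 305
loan_id=302: rate_bp >= 2250 OR ltv >= 95 → 257
loan_id=303: (no match → NULL) → NULL
loan_id=304: (no match → NULL) → NULL
loan_id=305: rate_bp >= 1574 OR ltv > 72 → 78
loan_id=306: rate_bp >= 1574 OR ltv > 72 → 80
loan_id=307: rate_bp >= 2250 OR ltv >= 95 → 26
loan_id=308: rate_bp >= 1574 OR ltv > 72 → 374
loan_id=309: rate_bp >= 670 AND term_mo <= 143 → 110
loan_id=310: rate_bp >= 1574 OR ltv > 72 → 522
loan_id=311: rate_bp >= 1574 OR ltv > 72 → 560

58, 305, 257, NULL, NULL, 78, 80, 26, 374, 110, 522, 560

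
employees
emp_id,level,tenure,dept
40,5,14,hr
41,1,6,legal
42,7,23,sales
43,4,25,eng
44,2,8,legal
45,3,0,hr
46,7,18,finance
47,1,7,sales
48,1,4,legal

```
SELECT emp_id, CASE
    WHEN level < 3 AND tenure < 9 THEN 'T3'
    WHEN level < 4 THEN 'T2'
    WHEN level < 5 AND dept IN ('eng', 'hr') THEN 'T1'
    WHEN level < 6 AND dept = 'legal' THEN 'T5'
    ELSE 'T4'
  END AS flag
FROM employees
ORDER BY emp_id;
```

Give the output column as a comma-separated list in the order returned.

T4, T3, T4, T1, T3, T2, T4, T3, T3

emp_id=40: ELSE → T4
emp_id=41: level < 3 AND tenure < 9 → T3
emp_id=42: ELSE → T4
emp_id=43: level < 5 AND dept IN ('eng', 'hr') → T1
emp_id=44: level < 3 AND tenure < 9 → T3
emp_id=45: level < 4 → T2
emp_id=46: ELSE → T4
emp_id=47: level < 3 AND tenure < 9 → T3
emp_id=48: level < 3 AND tenure < 9 → T3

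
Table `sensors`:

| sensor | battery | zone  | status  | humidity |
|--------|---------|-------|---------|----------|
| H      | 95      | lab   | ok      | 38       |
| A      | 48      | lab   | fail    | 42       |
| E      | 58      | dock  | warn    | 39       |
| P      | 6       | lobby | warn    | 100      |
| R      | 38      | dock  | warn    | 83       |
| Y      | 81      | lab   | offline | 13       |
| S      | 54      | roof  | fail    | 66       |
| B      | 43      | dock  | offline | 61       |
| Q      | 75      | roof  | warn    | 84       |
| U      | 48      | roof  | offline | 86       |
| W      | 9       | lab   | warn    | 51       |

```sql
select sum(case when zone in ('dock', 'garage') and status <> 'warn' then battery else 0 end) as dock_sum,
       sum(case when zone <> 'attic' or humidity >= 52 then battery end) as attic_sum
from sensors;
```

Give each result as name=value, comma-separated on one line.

dock_sum=43, attic_sum=555

[dock_sum: zone in ('dock', 'garage') and status <> 'warn']
sensor=H: ✗
sensor=A: ✗
sensor=E: ✗
sensor=P: ✗
sensor=R: ✗
sensor=Y: ✗
sensor=S: ✗
sensor=B: ✓ → 43
sensor=Q: ✗
sensor=U: ✗
sensor=W: ✗
dock_sum = 43
—
[attic_sum: zone <> 'attic' or humidity >= 52]
sensor=H: ✓ → 95
sensor=A: ✓ → 48
sensor=E: ✓ → 58
sensor=P: ✓ → 6
sensor=R: ✓ → 38
sensor=Y: ✓ → 81
sensor=S: ✓ → 54
sensor=B: ✓ → 43
sensor=Q: ✓ → 75
sensor=U: ✓ → 48
sensor=W: ✓ → 9
attic_sum = 95 + 48 + 58 + 6 + 38 + 81 + 54 + 43 + 75 + 48 + 9 = 555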